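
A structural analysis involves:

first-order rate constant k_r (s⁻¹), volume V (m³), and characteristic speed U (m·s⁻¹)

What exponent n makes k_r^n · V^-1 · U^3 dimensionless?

Balance the T exponent: (-1)·n from k_r, plus −(0) + 3·(-1) = -3 from the rest, must sum to zero.
−n − 3 = 0, so n = -3.

-3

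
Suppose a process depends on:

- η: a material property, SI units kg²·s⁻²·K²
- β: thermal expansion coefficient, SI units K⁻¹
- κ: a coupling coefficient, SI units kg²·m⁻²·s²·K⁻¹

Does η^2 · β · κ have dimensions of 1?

Sum the exponent of each base dimension across the product:
  M: 2·[η]_M + [β]_M + [κ]_M = 2·(2) + (0) + (2) = 6
  L: 2·[η]_L + [β]_L + [κ]_L = 2·(0) + (0) + (-2) = -2
  T: 2·[η]_T + [β]_T + [κ]_T = 2·(-2) + (0) + (2) = -2
  Θ: 2·[η]_Θ + [β]_Θ + [κ]_Θ = 2·(2) + (-1) + (-1) = 2
Net dimensions [M⁶ L⁻² T⁻² Θ²] ≠ [1] — not dimensionless.

no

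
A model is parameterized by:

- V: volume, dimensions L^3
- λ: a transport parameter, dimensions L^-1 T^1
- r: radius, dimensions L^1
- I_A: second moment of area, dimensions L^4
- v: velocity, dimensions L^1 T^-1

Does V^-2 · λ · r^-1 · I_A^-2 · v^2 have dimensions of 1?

no

Sum the exponent of each base dimension across the product:
  L: −2·[V]_L + [λ]_L − [r]_L − 2·[I_A]_L + 2·[v]_L = −2·(3) + (-1) − (1) − 2·(4) + 2·(1) = -14
  T: −2·[V]_T + [λ]_T − [r]_T − 2·[I_A]_T + 2·[v]_T = −2·(0) + (1) − (0) − 2·(0) + 2·(-1) = -1
Net dimensions [L⁻¹⁴ T⁻¹] ≠ [1] — not dimensionless.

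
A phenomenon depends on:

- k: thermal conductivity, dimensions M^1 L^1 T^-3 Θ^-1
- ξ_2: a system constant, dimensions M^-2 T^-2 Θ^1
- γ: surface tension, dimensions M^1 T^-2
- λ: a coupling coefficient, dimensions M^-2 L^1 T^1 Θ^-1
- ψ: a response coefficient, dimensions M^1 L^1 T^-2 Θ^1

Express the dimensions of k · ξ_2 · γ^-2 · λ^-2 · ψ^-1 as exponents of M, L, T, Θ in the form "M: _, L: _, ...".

Collect each base-dimension exponent across the product:
  M: (1) + (-2) − 2·(1) − 2·(-2) − (1) = 0
  L: (1) + (0) − 2·(0) − 2·(1) − (1) = -2
  T: (-3) + (-2) − 2·(-2) − 2·(1) − (-2) = -1
  Θ: (-1) + (1) − 2·(0) − 2·(-1) − (1) = 1
So the dimensions are [L⁻² T⁻¹ Θ].

M: 0, L: -2, T: -1, Θ: 1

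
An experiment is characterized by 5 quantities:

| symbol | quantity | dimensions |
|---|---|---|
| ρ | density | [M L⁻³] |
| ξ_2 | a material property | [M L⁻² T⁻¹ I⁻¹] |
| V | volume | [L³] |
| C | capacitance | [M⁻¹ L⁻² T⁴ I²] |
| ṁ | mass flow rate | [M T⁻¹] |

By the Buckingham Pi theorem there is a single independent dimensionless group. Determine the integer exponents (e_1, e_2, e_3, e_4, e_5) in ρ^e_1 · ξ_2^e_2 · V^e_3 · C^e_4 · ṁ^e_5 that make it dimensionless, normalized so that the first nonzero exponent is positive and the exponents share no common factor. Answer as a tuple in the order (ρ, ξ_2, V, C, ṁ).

M: e_1·(1) + e_2·(1) + e_3·(0) + e_4·(-1) + e_5·(1) = 0
L: e_1·(-3) + e_2·(-2) + e_3·(3) + e_4·(-2) + e_5·(0) = 0
T: e_1·(0) + e_2·(-1) + e_3·(0) + e_4·(4) + e_5·(-1) = 0
I: e_1·(0) + e_2·(-1) + e_3·(0) + e_4·(2) + e_5·(0) = 0
Solving this homogeneous linear system for the smallest-integer solution (first nonzero entry positive) gives (3, -2, 1, -1, -2).

(3, -2, 1, -1, -2)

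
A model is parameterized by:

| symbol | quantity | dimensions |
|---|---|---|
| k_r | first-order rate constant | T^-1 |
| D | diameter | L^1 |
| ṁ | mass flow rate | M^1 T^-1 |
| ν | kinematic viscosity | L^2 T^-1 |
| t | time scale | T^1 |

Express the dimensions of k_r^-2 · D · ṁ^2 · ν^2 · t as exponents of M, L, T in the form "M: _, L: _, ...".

Collect each base-dimension exponent across the product:
  M: −2·(0) + (0) + 2·(1) + 2·(0) + (0) = 2
  L: −2·(0) + (1) + 2·(0) + 2·(2) + (0) = 5
  T: −2·(-1) + (0) + 2·(-1) + 2·(-1) + (1) = -1
So the dimensions are [M² L⁵ T⁻¹].

M: 2, L: 5, T: -1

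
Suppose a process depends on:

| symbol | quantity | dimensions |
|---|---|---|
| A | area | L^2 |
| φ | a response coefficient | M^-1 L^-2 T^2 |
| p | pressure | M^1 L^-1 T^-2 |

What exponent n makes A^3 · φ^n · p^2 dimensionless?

Balance the M exponent: (-1)·n from φ, plus 3·(0) + 2·(1) = 2 from the rest, must sum to zero.
−n + 2 = 0, so n = 2.

2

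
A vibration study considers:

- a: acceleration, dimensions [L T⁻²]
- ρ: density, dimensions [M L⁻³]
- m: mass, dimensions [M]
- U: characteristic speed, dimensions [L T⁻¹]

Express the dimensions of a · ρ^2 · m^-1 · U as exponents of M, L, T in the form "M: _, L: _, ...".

M: 1, L: -4, T: -3

Collect each base-dimension exponent across the product:
  M: (0) + 2·(1) − (1) + (0) = 1
  L: (1) + 2·(-3) − (0) + (1) = -4
  T: (-2) + 2·(0) − (0) + (-1) = -3
So the dimensions are [M L⁻⁴ T⁻³].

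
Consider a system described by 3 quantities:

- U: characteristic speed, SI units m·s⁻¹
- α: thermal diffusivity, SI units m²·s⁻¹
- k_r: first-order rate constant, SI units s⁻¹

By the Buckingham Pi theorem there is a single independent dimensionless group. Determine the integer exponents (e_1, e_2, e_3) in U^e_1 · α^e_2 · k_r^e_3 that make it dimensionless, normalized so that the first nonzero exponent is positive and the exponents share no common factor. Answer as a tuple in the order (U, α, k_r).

(2, -1, -1)

L: e_1·(1) + e_2·(2) + e_3·(0) = 0
T: e_1·(-1) + e_2·(-1) + e_3·(-1) = 0
Solving this homogeneous linear system for the smallest-integer solution (first nonzero entry positive) gives (2, -1, -1).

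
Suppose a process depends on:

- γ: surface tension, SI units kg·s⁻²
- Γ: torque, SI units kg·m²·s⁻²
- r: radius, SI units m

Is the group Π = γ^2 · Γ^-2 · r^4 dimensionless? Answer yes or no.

yes

Sum the exponent of each base dimension across the product:
  M: 2·[γ]_M − 2·[Γ]_M + 4·[r]_M = 2·(1) − 2·(1) + 4·(0) = 0
  L: 2·[γ]_L − 2·[Γ]_L + 4·[r]_L = 2·(0) − 2·(2) + 4·(1) = 0
  T: 2·[γ]_T − 2·[Γ]_T + 4·[r]_T = 2·(-2) − 2·(-2) + 4·(0) = 0
  Θ: 2·[γ]_Θ − 2·[Γ]_Θ + 4·[r]_Θ = 2·(0) − 2·(0) + 4·(0) = 0
All base exponents vanish — dimensionless.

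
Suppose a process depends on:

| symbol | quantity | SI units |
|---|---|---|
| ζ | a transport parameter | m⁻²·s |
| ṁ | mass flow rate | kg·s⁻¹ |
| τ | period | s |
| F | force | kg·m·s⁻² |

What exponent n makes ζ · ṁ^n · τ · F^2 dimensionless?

-2

Balance the M exponent: (1)·n from ṁ, plus (0) + (0) + 2·(1) = 2 from the rest, must sum to zero.
n + 2 = 0, so n = -2.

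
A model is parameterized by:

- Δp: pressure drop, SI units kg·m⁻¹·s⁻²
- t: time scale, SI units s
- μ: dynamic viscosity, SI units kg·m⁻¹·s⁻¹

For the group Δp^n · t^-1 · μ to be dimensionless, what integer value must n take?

-1

Balance the M exponent: (1)·n from Δp, plus −(0) + (1) = 1 from the rest, must sum to zero.
n + 1 = 0, so n = -1.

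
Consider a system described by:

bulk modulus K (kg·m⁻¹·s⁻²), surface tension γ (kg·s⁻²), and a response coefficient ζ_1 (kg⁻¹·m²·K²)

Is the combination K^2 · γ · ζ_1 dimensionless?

no

Sum the exponent of each base dimension across the product:
  M: 2·[K]_M + [γ]_M + [ζ_1]_M = 2·(1) + (1) + (-1) = 2
  L: 2·[K]_L + [γ]_L + [ζ_1]_L = 2·(-1) + (0) + (2) = 0
  T: 2·[K]_T + [γ]_T + [ζ_1]_T = 2·(-2) + (-2) + (0) = -6
  Θ: 2·[K]_Θ + [γ]_Θ + [ζ_1]_Θ = 2·(0) + (0) + (2) = 2
Net dimensions [M² T⁻⁶ Θ²] ≠ [1] — not dimensionless.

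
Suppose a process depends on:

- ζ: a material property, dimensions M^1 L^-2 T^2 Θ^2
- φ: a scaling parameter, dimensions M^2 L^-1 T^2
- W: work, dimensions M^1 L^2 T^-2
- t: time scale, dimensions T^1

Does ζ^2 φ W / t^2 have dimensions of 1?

Sum the exponent of each base dimension across the product:
  M: 2·[ζ]_M + [φ]_M + [W]_M − 2·[t]_M = 2·(1) + (2) + (1) − 2·(0) = 5
  L: 2·[ζ]_L + [φ]_L + [W]_L − 2·[t]_L = 2·(-2) + (-1) + (2) − 2·(0) = -3
  T: 2·[ζ]_T + [φ]_T + [W]_T − 2·[t]_T = 2·(2) + (2) + (-2) − 2·(1) = 2
  Θ: 2·[ζ]_Θ + [φ]_Θ + [W]_Θ − 2·[t]_Θ = 2·(2) + (0) + (0) − 2·(0) = 4
Net dimensions [M⁵ L⁻³ T² Θ⁴] ≠ [1] — not dimensionless.

no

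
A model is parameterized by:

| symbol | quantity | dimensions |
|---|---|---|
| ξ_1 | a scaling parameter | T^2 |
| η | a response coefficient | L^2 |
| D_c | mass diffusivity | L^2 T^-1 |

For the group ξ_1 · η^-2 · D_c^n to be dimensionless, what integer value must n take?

2

Balance the L exponent: (2)·n from D_c, plus (0) − 2·(2) = -4 from the rest, must sum to zero.
2n − 4 = 0, so n = 2.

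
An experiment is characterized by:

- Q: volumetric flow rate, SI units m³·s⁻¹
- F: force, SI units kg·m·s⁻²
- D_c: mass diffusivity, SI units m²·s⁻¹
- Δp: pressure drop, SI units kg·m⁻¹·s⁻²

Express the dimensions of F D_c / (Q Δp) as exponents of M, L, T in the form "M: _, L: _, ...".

Collect each base-dimension exponent across the product:
  M: −(0) + (1) + (0) − (1) = 0
  L: −(3) + (1) + (2) − (-1) = 1
  T: −(-1) + (-2) + (-1) − (-2) = 0
So the dimensions are [L].

M: 0, L: 1, T: 0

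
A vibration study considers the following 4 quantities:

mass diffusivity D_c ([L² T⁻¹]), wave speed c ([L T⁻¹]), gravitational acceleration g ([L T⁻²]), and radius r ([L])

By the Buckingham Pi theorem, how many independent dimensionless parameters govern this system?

2

There are 4 variables and 2 base dimensions (L, T).
The dimension matrix has rank 2.
Independent dimensionless groups: 4 − 2 = 2.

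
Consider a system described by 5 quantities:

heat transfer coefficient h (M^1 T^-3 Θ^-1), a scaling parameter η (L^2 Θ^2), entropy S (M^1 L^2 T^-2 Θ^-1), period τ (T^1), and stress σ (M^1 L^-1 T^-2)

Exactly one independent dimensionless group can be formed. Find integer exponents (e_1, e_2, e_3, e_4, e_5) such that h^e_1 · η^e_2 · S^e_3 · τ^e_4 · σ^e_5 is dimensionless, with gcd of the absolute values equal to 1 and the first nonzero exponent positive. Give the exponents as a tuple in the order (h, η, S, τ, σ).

M: e_1·(1) + e_2·(0) + e_3·(1) + e_4·(0) + e_5·(1) = 0
L: e_1·(0) + e_2·(2) + e_3·(2) + e_4·(0) + e_5·(-1) = 0
T: e_1·(-3) + e_2·(0) + e_3·(-2) + e_4·(1) + e_5·(-2) = 0
Θ: e_1·(-1) + e_2·(2) + e_3·(-1) + e_4·(0) + e_5·(0) = 0
Solving this homogeneous linear system for the smallest-integer solution (first nonzero entry positive) gives (4, 1, -2, 4, -2).

(4, 1, -2, 4, -2)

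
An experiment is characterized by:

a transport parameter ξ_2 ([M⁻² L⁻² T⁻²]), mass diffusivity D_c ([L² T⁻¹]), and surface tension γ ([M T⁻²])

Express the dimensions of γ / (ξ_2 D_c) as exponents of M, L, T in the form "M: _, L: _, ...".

Collect each base-dimension exponent across the product:
  M: −(-2) − (0) + (1) = 3
  L: −(-2) − (2) + (0) = 0
  T: −(-2) − (-1) + (-2) = 1
So the dimensions are [M³ T].

M: 3, L: 0, T: 1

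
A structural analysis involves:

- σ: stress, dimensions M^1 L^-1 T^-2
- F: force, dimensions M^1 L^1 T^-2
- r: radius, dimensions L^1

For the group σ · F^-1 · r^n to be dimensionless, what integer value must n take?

2

Balance the L exponent: (1)·n from r, plus (-1) − (1) = -2 from the rest, must sum to zero.
n − 2 = 0, so n = 2.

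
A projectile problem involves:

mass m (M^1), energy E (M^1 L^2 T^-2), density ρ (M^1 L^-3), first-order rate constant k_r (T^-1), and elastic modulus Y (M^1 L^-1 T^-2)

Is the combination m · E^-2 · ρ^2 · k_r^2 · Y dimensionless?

no

Sum the exponent of each base dimension across the product:
  M: [m]_M − 2·[E]_M + 2·[ρ]_M + 2·[k_r]_M + [Y]_M = (1) − 2·(1) + 2·(1) + 2·(0) + (1) = 2
  L: [m]_L − 2·[E]_L + 2·[ρ]_L + 2·[k_r]_L + [Y]_L = (0) − 2·(2) + 2·(-3) + 2·(0) + (-1) = -11
  T: [m]_T − 2·[E]_T + 2·[ρ]_T + 2·[k_r]_T + [Y]_T = (0) − 2·(-2) + 2·(0) + 2·(-1) + (-2) = 0
Net dimensions [M² L⁻¹¹] ≠ [1] — not dimensionless.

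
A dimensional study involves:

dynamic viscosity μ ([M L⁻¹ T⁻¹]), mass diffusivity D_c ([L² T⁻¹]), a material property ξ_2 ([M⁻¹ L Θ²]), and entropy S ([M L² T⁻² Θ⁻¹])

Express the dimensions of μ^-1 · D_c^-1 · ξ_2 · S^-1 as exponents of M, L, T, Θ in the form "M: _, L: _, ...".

M: -3, L: -2, T: 4, Θ: 3

Collect each base-dimension exponent across the product:
  M: −(1) − (0) + (-1) − (1) = -3
  L: −(-1) − (2) + (1) − (2) = -2
  T: −(-1) − (-1) + (0) − (-2) = 4
  Θ: −(0) − (0) + (2) − (-1) = 3
So the dimensions are [M⁻³ L⁻² T⁴ Θ³].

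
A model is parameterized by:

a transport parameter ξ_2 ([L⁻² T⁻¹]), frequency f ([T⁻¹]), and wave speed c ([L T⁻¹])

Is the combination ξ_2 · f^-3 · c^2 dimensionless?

yes

Sum the exponent of each base dimension across the product:
  L: [ξ_2]_L − 3·[f]_L + 2·[c]_L = (-2) − 3·(0) + 2·(1) = 0
  T: [ξ_2]_T − 3·[f]_T + 2·[c]_T = (-1) − 3·(-1) + 2·(-1) = 0
All base exponents vanish — dimensionless.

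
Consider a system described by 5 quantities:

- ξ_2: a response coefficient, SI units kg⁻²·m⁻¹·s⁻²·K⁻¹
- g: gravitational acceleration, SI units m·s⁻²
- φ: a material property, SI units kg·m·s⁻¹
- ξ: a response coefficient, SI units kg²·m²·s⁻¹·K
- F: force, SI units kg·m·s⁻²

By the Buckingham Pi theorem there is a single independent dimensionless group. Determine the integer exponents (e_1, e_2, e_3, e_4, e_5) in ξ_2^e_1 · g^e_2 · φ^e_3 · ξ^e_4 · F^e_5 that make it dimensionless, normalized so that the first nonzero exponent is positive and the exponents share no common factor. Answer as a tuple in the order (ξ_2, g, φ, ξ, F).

M: e_1·(-2) + e_2·(0) + e_3·(1) + e_4·(2) + e_5·(1) = 0
L: e_1·(-1) + e_2·(1) + e_3·(1) + e_4·(2) + e_5·(1) = 0
T: e_1·(-2) + e_2·(-2) + e_3·(-1) + e_4·(-1) + e_5·(-2) = 0
Θ: e_1·(-1) + e_2·(0) + e_3·(0) + e_4·(1) + e_5·(0) = 0
Solving this homogeneous linear system for the smallest-integer solution (first nonzero entry positive) gives (1, -1, 1, 1, -1).

(1, -1, 1, 1, -1)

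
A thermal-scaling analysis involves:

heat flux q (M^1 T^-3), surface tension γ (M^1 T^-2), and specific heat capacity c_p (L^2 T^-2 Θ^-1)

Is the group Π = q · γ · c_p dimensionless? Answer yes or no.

no

Sum the exponent of each base dimension across the product:
  M: [q]_M + [γ]_M + [c_p]_M = (1) + (1) + (0) = 2
  L: [q]_L + [γ]_L + [c_p]_L = (0) + (0) + (2) = 2
  T: [q]_T + [γ]_T + [c_p]_T = (-3) + (-2) + (-2) = -7
  Θ: [q]_Θ + [γ]_Θ + [c_p]_Θ = (0) + (0) + (-1) = -1
Net dimensions [M² L² T⁻⁷ Θ⁻¹] ≠ [1] — not dimensionless.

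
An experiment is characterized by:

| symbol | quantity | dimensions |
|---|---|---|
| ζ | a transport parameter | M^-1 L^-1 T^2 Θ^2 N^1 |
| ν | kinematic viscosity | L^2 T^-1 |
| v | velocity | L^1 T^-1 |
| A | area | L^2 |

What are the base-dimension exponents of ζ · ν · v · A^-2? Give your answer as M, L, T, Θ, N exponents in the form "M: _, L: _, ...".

M: -1, L: -2, T: 0, Θ: 2, N: 1

Collect each base-dimension exponent across the product:
  M: (-1) + (0) + (0) − 2·(0) = -1
  L: (-1) + (2) + (1) − 2·(2) = -2
  T: (2) + (-1) + (-1) − 2·(0) = 0
  Θ: (2) + (0) + (0) − 2·(0) = 2
  N: (1) + (0) + (0) − 2·(0) = 1
So the dimensions are [M⁻¹ L⁻² Θ² N].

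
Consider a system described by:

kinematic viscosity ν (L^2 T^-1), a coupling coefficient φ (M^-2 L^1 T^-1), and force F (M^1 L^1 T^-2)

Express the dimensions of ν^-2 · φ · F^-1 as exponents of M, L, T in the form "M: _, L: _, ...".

M: -3, L: -4, T: 3

Collect each base-dimension exponent across the product:
  M: −2·(0) + (-2) − (1) = -3
  L: −2·(2) + (1) − (1) = -4
  T: −2·(-1) + (-1) − (-2) = 3
So the dimensions are [M⁻³ L⁻⁴ T³].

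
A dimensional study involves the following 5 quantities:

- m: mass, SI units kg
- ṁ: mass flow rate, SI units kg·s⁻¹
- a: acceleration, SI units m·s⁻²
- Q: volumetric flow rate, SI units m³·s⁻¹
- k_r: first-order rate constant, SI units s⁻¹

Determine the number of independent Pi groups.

There are 5 variables and 3 base dimensions (M, L, T).
The dimension matrix has rank 3.
Independent dimensionless groups: 5 − 3 = 2.

2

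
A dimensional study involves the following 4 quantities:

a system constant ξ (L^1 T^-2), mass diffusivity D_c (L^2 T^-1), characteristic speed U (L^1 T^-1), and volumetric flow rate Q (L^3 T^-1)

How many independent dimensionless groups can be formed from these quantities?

2

There are 4 variables and 2 base dimensions (L, T).
The dimension matrix has rank 2.
Independent dimensionless groups: 4 − 2 = 2.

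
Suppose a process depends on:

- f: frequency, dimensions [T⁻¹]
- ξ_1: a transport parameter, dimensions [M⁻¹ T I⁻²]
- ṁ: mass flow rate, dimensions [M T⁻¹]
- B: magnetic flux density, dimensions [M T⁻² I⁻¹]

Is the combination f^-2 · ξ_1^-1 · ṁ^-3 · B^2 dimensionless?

Sum the exponent of each base dimension across the product:
  M: −2·[f]_M − [ξ_1]_M − 3·[ṁ]_M + 2·[B]_M = −2·(0) − (-1) − 3·(1) + 2·(1) = 0
  L: −2·[f]_L − [ξ_1]_L − 3·[ṁ]_L + 2·[B]_L = −2·(0) − (0) − 3·(0) + 2·(0) = 0
  T: −2·[f]_T − [ξ_1]_T − 3·[ṁ]_T + 2·[B]_T = −2·(-1) − (1) − 3·(-1) + 2·(-2) = 0
  I: −2·[f]_I − [ξ_1]_I − 3·[ṁ]_I + 2·[B]_I = −2·(0) − (-2) − 3·(0) + 2·(-1) = 0
All base exponents vanish — dimensionless.

yes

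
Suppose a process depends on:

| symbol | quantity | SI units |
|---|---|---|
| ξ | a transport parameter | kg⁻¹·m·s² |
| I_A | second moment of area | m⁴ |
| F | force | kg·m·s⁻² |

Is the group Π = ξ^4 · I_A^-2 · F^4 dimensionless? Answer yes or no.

yes

Sum the exponent of each base dimension across the product:
  M: 4·[ξ]_M − 2·[I_A]_M + 4·[F]_M = 4·(-1) − 2·(0) + 4·(1) = 0
  L: 4·[ξ]_L − 2·[I_A]_L + 4·[F]_L = 4·(1) − 2·(4) + 4·(1) = 0
  T: 4·[ξ]_T − 2·[I_A]_T + 4·[F]_T = 4·(2) − 2·(0) + 4·(-2) = 0
All base exponents vanish — dimensionless.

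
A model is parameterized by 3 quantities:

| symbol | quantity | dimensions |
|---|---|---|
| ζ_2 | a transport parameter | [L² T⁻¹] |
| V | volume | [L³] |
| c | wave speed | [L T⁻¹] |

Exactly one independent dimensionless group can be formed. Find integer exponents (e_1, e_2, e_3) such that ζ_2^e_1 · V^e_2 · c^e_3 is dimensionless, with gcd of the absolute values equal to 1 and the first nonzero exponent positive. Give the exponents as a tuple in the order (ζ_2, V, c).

L: e_1·(2) + e_2·(3) + e_3·(1) = 0
T: e_1·(-1) + e_2·(0) + e_3·(-1) = 0
Solving this homogeneous linear system for the smallest-integer solution (first nonzero entry positive) gives (3, -1, -3).

(3, -1, -3)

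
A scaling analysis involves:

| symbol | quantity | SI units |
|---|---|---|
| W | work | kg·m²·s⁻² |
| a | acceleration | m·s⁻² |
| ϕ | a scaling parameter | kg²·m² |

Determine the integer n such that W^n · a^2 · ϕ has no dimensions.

-2

Balance the M exponent: (1)·n from W, plus 2·(0) + (2) = 2 from the rest, must sum to zero.
n + 2 = 0, so n = -2.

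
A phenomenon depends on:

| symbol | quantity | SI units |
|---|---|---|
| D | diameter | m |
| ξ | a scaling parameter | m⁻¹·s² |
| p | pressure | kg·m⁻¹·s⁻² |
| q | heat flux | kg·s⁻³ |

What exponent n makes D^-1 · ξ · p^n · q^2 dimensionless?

Balance the M exponent: (1)·n from p, plus −(0) + (0) + 2·(1) = 2 from the rest, must sum to zero.
n + 2 = 0, so n = -2.

-2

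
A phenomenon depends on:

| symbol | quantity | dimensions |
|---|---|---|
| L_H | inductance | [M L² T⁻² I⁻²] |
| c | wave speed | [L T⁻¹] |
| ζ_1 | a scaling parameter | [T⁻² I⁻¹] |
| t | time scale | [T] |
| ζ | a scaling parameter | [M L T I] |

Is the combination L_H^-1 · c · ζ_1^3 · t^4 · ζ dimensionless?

yes

Sum the exponent of each base dimension across the product:
  M: −[L_H]_M + [c]_M + 3·[ζ_1]_M + 4·[t]_M + [ζ]_M = −(1) + (0) + 3·(0) + 4·(0) + (1) = 0
  L: −[L_H]_L + [c]_L + 3·[ζ_1]_L + 4·[t]_L + [ζ]_L = −(2) + (1) + 3·(0) + 4·(0) + (1) = 0
  T: −[L_H]_T + [c]_T + 3·[ζ_1]_T + 4·[t]_T + [ζ]_T = −(-2) + (-1) + 3·(-2) + 4·(1) + (1) = 0
  I: −[L_H]_I + [c]_I + 3·[ζ_1]_I + 4·[t]_I + [ζ]_I = −(-2) + (0) + 3·(-1) + 4·(0) + (1) = 0
All base exponents vanish — dimensionless.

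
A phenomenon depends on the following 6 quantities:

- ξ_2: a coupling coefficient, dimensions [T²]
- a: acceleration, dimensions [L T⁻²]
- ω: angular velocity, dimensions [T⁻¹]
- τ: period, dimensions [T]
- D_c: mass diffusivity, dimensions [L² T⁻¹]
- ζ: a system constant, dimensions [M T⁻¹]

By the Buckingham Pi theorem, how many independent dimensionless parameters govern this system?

There are 6 variables and 3 base dimensions (M, L, T).
The dimension matrix has rank 3.
Independent dimensionless groups: 6 − 3 = 3.

3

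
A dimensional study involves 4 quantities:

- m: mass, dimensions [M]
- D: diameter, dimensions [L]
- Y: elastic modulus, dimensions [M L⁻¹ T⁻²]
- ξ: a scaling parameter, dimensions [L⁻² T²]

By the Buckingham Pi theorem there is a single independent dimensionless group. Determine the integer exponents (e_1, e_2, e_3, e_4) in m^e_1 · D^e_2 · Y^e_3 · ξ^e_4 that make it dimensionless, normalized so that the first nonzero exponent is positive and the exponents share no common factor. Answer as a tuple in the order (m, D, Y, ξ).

(1, -3, -1, -1)

M: e_1·(1) + e_2·(0) + e_3·(1) + e_4·(0) = 0
L: e_1·(0) + e_2·(1) + e_3·(-1) + e_4·(-2) = 0
T: e_1·(0) + e_2·(0) + e_3·(-2) + e_4·(2) = 0
Solving this homogeneous linear system for the smallest-integer solution (first nonzero entry positive) gives (1, -3, -1, -1).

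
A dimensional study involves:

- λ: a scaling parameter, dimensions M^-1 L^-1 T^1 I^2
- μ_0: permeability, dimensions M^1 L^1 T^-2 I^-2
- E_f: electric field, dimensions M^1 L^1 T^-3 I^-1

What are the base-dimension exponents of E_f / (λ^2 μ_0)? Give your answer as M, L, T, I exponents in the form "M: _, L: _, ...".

Collect each base-dimension exponent across the product:
  M: −2·(-1) − (1) + (1) = 2
  L: −2·(-1) − (1) + (1) = 2
  T: −2·(1) − (-2) + (-3) = -3
  I: −2·(2) − (-2) + (-1) = -3
So the dimensions are [M² L² T⁻³ I⁻³].

M: 2, L: 2, T: -3, I: -3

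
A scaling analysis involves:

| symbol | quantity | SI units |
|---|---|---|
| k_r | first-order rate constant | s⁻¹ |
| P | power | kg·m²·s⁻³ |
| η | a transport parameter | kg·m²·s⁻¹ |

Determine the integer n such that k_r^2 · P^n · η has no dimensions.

-1

Balance the M exponent: (1)·n from P, plus 2·(0) + (1) = 1 from the rest, must sum to zero.
n + 1 = 0, so n = -1.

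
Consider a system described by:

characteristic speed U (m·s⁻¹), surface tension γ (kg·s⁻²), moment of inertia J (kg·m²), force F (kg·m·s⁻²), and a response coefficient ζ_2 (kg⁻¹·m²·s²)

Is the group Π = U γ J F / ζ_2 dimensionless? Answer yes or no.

Sum the exponent of each base dimension across the product:
  M: [U]_M + [γ]_M + [J]_M + [F]_M − [ζ_2]_M = (0) + (1) + (1) + (1) − (-1) = 4
  L: [U]_L + [γ]_L + [J]_L + [F]_L − [ζ_2]_L = (1) + (0) + (2) + (1) − (2) = 2
  T: [U]_T + [γ]_T + [J]_T + [F]_T − [ζ_2]_T = (-1) + (-2) + (0) + (-2) − (2) = -7
Net dimensions [M⁴ L² T⁻⁷] ≠ [1] — not dimensionless.

no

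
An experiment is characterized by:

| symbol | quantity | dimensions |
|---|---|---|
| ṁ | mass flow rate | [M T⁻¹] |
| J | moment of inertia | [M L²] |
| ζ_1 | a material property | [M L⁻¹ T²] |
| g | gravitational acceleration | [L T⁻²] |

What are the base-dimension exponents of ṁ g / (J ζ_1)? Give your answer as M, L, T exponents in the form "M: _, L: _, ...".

M: -1, L: 0, T: -5

Collect each base-dimension exponent across the product:
  M: (1) − (1) − (1) + (0) = -1
  L: (0) − (2) − (-1) + (1) = 0
  T: (-1) − (0) − (2) + (-2) = -5
So the dimensions are [M⁻¹ T⁻⁵].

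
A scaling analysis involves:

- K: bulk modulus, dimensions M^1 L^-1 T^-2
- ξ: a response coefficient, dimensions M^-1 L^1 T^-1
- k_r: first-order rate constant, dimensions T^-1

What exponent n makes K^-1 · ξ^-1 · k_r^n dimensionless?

3

Balance the T exponent: (-1)·n from k_r, plus −(-2) − (-1) = 3 from the rest, must sum to zero.
−n + 3 = 0, so n = 3.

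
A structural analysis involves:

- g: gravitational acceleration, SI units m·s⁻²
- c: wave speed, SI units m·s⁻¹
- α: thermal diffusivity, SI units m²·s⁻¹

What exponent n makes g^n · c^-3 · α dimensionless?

1

Balance the L exponent: (1)·n from g, plus −3·(1) + (2) = -1 from the rest, must sum to zero.
n − 1 = 0, so n = 1.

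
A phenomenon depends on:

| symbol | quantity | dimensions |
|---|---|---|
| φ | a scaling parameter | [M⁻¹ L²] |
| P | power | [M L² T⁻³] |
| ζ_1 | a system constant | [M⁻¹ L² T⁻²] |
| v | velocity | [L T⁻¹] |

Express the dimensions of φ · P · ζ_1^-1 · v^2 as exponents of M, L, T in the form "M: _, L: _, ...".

Collect each base-dimension exponent across the product:
  M: (-1) + (1) − (-1) + 2·(0) = 1
  L: (2) + (2) − (2) + 2·(1) = 4
  T: (0) + (-3) − (-2) + 2·(-1) = -3
So the dimensions are [M L⁴ T⁻³].

M: 1, L: 4, T: -3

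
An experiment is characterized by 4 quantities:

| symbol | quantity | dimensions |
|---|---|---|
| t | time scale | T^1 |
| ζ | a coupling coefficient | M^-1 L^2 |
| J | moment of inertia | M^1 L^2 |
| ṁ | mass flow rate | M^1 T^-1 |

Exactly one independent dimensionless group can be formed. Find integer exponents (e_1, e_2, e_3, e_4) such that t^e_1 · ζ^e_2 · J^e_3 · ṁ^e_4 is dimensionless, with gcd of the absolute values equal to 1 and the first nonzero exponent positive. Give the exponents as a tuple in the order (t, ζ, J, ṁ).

(2, 1, -1, 2)

M: e_1·(0) + e_2·(-1) + e_3·(1) + e_4·(1) = 0
L: e_1·(0) + e_2·(2) + e_3·(2) + e_4·(0) = 0
T: e_1·(1) + e_2·(0) + e_3·(0) + e_4·(-1) = 0
Solving this homogeneous linear system for the smallest-integer solution (first nonzero entry positive) gives (2, 1, -1, 2).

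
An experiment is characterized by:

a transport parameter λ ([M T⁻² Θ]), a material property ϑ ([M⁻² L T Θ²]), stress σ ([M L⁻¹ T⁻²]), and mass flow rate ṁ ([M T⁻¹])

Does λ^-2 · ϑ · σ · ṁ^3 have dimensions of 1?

yes

Sum the exponent of each base dimension across the product:
  M: −2·[λ]_M + [ϑ]_M + [σ]_M + 3·[ṁ]_M = −2·(1) + (-2) + (1) + 3·(1) = 0
  L: −2·[λ]_L + [ϑ]_L + [σ]_L + 3·[ṁ]_L = −2·(0) + (1) + (-1) + 3·(0) = 0
  T: −2·[λ]_T + [ϑ]_T + [σ]_T + 3·[ṁ]_T = −2·(-2) + (1) + (-2) + 3·(-1) = 0
  Θ: −2·[λ]_Θ + [ϑ]_Θ + [σ]_Θ + 3·[ṁ]_Θ = −2·(1) + (2) + (0) + 3·(0) = 0
All base exponents vanish — dimensionless.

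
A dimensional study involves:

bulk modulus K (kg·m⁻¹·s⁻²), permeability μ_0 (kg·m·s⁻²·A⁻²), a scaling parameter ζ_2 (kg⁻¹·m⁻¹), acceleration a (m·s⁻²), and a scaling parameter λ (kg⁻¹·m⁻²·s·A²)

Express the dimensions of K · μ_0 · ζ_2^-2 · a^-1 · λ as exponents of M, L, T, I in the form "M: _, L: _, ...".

Collect each base-dimension exponent across the product:
  M: (1) + (1) − 2·(-1) − (0) + (-1) = 3
  L: (-1) + (1) − 2·(-1) − (1) + (-2) = -1
  T: (-2) + (-2) − 2·(0) − (-2) + (1) = -1
  I: (0) + (-2) − 2·(0) − (0) + (2) = 0
So the dimensions are [M³ L⁻¹ T⁻¹].

M: 3, L: -1, T: -1, I: 0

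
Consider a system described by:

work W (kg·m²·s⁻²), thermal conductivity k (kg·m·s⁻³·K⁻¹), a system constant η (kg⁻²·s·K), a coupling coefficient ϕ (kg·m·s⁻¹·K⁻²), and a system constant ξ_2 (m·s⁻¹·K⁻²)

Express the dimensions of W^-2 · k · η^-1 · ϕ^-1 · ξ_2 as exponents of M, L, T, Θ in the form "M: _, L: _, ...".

M: 0, L: -3, T: 0, Θ: -2

Collect each base-dimension exponent across the product:
  M: −2·(1) + (1) − (-2) − (1) + (0) = 0
  L: −2·(2) + (1) − (0) − (1) + (1) = -3
  T: −2·(-2) + (-3) − (1) − (-1) + (-1) = 0
  Θ: −2·(0) + (-1) − (1) − (-2) + (-2) = -2
So the dimensions are [L⁻³ Θ⁻²].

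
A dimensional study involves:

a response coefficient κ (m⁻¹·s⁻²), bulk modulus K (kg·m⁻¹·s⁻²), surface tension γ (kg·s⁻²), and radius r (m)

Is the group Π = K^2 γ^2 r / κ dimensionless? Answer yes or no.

no

Sum the exponent of each base dimension across the product:
  M: −[κ]_M + 2·[K]_M + 2·[γ]_M + [r]_M = −(0) + 2·(1) + 2·(1) + (0) = 4
  L: −[κ]_L + 2·[K]_L + 2·[γ]_L + [r]_L = −(-1) + 2·(-1) + 2·(0) + (1) = 0
  T: −[κ]_T + 2·[K]_T + 2·[γ]_T + [r]_T = −(-2) + 2·(-2) + 2·(-2) + (0) = -6
Net dimensions [M⁴ T⁻⁶] ≠ [1] — not dimensionless.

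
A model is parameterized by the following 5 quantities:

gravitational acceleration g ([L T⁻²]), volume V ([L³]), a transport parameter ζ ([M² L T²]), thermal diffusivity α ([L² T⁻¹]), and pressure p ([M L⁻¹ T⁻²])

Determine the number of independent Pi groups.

There are 5 variables and 3 base dimensions (M, L, T).
The dimension matrix has rank 3.
Independent dimensionless groups: 5 − 3 = 2.

2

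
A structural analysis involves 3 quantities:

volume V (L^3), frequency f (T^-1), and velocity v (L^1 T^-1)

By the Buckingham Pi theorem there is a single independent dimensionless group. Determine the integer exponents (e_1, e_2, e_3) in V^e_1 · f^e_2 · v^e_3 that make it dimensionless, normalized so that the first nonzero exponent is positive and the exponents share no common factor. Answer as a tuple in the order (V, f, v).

(1, 3, -3)

L: e_1·(3) + e_2·(0) + e_3·(1) = 0
T: e_1·(0) + e_2·(-1) + e_3·(-1) = 0
Solving this homogeneous linear system for the smallest-integer solution (first nonzero entry positive) gives (1, 3, -3).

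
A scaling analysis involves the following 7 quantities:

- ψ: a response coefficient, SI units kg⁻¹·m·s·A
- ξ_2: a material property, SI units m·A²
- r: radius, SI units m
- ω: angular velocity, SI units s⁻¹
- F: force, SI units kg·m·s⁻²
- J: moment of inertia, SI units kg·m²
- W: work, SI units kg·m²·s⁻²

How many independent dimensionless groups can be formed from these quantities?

3

There are 7 variables and 4 base dimensions (M, L, T, I).
The dimension matrix has rank 4.
Independent dimensionless groups: 7 − 4 = 3.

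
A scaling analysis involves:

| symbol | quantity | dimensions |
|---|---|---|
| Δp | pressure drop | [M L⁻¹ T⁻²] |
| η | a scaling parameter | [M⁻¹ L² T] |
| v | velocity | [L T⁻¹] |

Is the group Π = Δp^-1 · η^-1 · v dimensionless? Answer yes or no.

yes

Sum the exponent of each base dimension across the product:
  M: −[Δp]_M − [η]_M + [v]_M = −(1) − (-1) + (0) = 0
  L: −[Δp]_L − [η]_L + [v]_L = −(-1) − (2) + (1) = 0
  T: −[Δp]_T − [η]_T + [v]_T = −(-2) − (1) + (-1) = 0
All base exponents vanish — dimensionless.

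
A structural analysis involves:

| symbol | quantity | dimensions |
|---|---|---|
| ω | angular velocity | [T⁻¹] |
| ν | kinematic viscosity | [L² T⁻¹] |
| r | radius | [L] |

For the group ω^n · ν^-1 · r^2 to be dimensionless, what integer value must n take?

1

Balance the T exponent: (-1)·n from ω, plus −(-1) + 2·(0) = 1 from the rest, must sum to zero.
−n + 1 = 0, so n = 1.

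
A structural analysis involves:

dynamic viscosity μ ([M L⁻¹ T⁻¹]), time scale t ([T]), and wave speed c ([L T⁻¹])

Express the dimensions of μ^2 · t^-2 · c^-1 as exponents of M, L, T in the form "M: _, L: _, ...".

Collect each base-dimension exponent across the product:
  M: 2·(1) − 2·(0) − (0) = 2
  L: 2·(-1) − 2·(0) − (1) = -3
  T: 2·(-1) − 2·(1) − (-1) = -3
So the dimensions are [M² L⁻³ T⁻³].

M: 2, L: -3, T: -3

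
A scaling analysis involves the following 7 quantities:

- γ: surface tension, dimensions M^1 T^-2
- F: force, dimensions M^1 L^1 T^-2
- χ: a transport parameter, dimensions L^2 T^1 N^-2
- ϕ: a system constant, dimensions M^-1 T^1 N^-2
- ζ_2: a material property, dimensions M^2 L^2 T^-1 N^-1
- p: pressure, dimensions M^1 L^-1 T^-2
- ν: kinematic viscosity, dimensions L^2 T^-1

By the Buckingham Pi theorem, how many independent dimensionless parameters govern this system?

3

There are 7 variables and 4 base dimensions (M, L, T, N).
The dimension matrix has rank 4.
Independent dimensionless groups: 7 − 4 = 3.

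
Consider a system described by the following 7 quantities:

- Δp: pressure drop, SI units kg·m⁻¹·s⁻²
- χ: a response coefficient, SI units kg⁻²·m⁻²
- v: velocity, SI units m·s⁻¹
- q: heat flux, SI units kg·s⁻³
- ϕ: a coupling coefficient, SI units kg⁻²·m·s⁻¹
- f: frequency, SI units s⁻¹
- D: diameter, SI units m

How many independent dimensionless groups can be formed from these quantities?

There are 7 variables and 3 base dimensions (M, L, T).
The dimension matrix has rank 3.
Independent dimensionless groups: 7 − 3 = 4.

4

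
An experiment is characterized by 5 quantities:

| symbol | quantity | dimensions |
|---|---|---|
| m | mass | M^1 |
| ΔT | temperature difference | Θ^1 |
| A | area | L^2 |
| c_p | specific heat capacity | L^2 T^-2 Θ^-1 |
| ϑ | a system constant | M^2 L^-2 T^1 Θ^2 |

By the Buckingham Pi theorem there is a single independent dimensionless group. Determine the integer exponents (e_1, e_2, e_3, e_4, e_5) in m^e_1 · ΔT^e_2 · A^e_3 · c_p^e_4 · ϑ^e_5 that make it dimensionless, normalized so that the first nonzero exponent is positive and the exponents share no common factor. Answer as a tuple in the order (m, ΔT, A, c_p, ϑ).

(4, 3, -1, -1, -2)

M: e_1·(1) + e_2·(0) + e_3·(0) + e_4·(0) + e_5·(2) = 0
L: e_1·(0) + e_2·(0) + e_3·(2) + e_4·(2) + e_5·(-2) = 0
T: e_1·(0) + e_2·(0) + e_3·(0) + e_4·(-2) + e_5·(1) = 0
Θ: e_1·(0) + e_2·(1) + e_3·(0) + e_4·(-1) + e_5·(2) = 0
Solving this homogeneous linear system for the smallest-integer solution (first nonzero entry positive) gives (4, 3, -1, -1, -2).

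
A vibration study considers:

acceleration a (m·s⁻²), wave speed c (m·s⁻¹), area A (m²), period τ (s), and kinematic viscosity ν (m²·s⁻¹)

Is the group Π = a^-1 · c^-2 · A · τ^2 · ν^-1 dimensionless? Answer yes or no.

no

Sum the exponent of each base dimension across the product:
  L: −[a]_L − 2·[c]_L + [A]_L + 2·[τ]_L − [ν]_L = −(1) − 2·(1) + (2) + 2·(0) − (2) = -3
  T: −[a]_T − 2·[c]_T + [A]_T + 2·[τ]_T − [ν]_T = −(-2) − 2·(-1) + (0) + 2·(1) − (-1) = 7
Net dimensions [L⁻³ T⁷] ≠ [1] — not dimensionless.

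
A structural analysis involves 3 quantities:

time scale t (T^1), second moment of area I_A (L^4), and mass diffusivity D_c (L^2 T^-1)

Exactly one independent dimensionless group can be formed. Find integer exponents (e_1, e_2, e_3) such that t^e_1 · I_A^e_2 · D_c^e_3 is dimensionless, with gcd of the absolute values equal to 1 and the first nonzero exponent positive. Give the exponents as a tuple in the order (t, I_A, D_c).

(2, -1, 2)

L: e_1·(0) + e_2·(4) + e_3·(2) = 0
T: e_1·(1) + e_2·(0) + e_3·(-1) = 0
Solving this homogeneous linear system for the smallest-integer solution (first nonzero entry positive) gives (2, -1, 2).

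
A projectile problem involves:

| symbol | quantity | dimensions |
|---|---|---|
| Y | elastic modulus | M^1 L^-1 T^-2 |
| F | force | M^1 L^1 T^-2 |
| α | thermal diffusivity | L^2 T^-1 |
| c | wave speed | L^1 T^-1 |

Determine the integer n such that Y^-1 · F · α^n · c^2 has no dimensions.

Balance the L exponent: (2)·n from α, plus −(-1) + (1) + 2·(1) = 4 from the rest, must sum to zero.
2n + 4 = 0, so n = -2.

-2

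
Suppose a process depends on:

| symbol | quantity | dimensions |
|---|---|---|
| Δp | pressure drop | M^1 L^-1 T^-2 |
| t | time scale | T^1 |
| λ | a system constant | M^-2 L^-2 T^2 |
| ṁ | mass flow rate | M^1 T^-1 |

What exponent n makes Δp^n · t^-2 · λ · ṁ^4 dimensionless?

Balance the M exponent: (1)·n from Δp, plus −2·(0) + (-2) + 4·(1) = 2 from the rest, must sum to zero.
n + 2 = 0, so n = -2.

-2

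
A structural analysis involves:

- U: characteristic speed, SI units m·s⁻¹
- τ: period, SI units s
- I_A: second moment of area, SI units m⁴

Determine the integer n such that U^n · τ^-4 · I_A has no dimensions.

Balance the L exponent: (1)·n from U, plus −4·(0) + (4) = 4 from the rest, must sum to zero.
n + 4 = 0, so n = -4.

-4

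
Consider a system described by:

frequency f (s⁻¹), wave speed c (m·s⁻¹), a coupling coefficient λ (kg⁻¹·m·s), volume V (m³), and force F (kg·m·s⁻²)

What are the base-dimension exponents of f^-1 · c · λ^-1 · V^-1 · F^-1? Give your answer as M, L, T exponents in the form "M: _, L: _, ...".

Collect each base-dimension exponent across the product:
  M: −(0) + (0) − (-1) − (0) − (1) = 0
  L: −(0) + (1) − (1) − (3) − (1) = -4
  T: −(-1) + (-1) − (1) − (0) − (-2) = 1
So the dimensions are [L⁻⁴ T].

M: 0, L: -4, T: 1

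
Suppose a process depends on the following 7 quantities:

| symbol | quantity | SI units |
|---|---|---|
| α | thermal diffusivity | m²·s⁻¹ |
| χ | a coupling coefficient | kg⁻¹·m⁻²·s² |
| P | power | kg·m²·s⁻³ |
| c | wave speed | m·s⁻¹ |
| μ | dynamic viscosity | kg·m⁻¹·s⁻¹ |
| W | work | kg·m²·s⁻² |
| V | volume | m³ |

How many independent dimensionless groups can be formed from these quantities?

4

There are 7 variables and 3 base dimensions (M, L, T).
The dimension matrix has rank 3.
Independent dimensionless groups: 7 − 3 = 4.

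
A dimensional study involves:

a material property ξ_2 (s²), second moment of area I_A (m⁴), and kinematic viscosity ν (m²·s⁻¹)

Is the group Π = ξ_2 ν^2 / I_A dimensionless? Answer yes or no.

Sum the exponent of each base dimension across the product:
  L: [ξ_2]_L − [I_A]_L + 2·[ν]_L = (0) − (4) + 2·(2) = 0
  T: [ξ_2]_T − [I_A]_T + 2·[ν]_T = (2) − (0) + 2·(-1) = 0
All base exponents vanish — dimensionless.

yes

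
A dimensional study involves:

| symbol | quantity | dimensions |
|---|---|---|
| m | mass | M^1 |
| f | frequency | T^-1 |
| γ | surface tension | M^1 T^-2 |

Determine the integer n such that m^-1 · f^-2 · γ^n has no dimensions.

Balance the M exponent: (1)·n from γ, plus −(1) − 2·(0) = -1 from the rest, must sum to zero.
n − 1 = 0, so n = 1.

1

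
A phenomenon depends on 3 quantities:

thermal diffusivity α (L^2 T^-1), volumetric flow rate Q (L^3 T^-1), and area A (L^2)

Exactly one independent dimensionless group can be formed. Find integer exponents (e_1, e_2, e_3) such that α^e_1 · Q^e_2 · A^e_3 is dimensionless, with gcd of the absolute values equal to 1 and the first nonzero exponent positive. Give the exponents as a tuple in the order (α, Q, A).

L: e_1·(2) + e_2·(3) + e_3·(2) = 0
T: e_1·(-1) + e_2·(-1) + e_3·(0) = 0
Solving this homogeneous linear system for the smallest-integer solution (first nonzero entry positive) gives (2, -2, 1).

(2, -2, 1)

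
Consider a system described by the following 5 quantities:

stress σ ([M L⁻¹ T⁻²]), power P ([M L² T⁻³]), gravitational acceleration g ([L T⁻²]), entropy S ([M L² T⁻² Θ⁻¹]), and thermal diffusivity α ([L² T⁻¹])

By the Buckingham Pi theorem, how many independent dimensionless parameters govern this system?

There are 5 variables and 4 base dimensions (M, L, T, Θ).
The dimension matrix has rank 4.
Independent dimensionless groups: 5 − 4 = 1.

1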